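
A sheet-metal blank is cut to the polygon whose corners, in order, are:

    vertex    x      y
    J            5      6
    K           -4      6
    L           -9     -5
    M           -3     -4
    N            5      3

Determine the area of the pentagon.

87.5

Apply the shoelace formula: 2A = Σ (x_i·y_{i+1} − x_{i+1}·y_i), indices taken mod 5.
Σ = (54) + (74) + (21) + (11) + (15) = 175
Area = |Σ|/2 = 87.5.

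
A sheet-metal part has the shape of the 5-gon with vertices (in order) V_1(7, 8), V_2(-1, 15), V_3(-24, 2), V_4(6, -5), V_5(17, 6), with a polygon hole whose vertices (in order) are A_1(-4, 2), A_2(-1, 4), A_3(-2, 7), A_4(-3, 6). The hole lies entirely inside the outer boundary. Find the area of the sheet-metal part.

Outer boundary:
Apply the shoelace (surveyor's) formula: 2A = Σ (x_i·y_{i+1} − x_{i+1}·y_i), indices taken mod 5.
Cross-terms: 113, 358, 108, 121, 94  ⇒  Σ = 794
Area = |Σ|/2 = 397.
Hole:
Σ = (-14) + (1) + (9) + (18) = 14
Area = |Σ|/2 = 7.
Net area = 397 − 7 = 390.

390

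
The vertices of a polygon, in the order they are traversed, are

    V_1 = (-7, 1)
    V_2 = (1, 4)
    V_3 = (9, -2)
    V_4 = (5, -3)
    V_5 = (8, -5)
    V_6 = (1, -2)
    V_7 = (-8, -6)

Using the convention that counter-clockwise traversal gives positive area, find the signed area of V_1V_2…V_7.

-84

Σ = (-29) + (-38) + (-17) + (-1) + (-11) + (-22) + (-50) = -168
Signed area = Σ/2 = -84 (negative ⇒ clockwise traversal).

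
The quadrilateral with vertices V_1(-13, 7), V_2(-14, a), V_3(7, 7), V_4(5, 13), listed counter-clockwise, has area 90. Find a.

4

The doubled signed area Σ (x_i y_{i+1} − x_{i+1} y_i) is linear in a.
With a=0 it equals 260; the coefficient of a is -20 (from the two edges through V_2).
So -20·a + 260 = 2·90 = 180 ⇒ a = 4.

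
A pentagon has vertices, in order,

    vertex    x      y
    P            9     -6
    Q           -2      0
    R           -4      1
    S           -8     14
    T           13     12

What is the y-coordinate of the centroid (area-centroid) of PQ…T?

1499/263

Apply the shoelace (surveyor's) formula. First the cross-terms c_i = x_i·y_{i+1} − x_{i+1}·y_i:
  -12, -2, -48, -278, -186  ⇒  2A = -526, A = -263.
Then Σ (y_i + y_{i+1})·c_i = -8994, so ȳ = -8994 / (6·(-263)) = 1499/263.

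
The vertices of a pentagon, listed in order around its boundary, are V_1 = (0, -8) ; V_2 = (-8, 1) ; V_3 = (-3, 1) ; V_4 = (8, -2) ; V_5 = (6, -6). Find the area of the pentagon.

Cross-terms: -64, -5, -2, -36, -48  ⇒  Σ = -155
Area = |Σ|/2 = 77.5.

77.5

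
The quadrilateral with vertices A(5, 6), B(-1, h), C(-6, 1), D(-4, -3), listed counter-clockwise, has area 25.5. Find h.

Write out the shoelace sum; only the two edges meeting at B involve h:
2·Area = [(5·h − (-1)·6) + ((-1)·1 − (-6)·h)] + 13
       = 11·h + 18 = 51
⇒ h = 3.

3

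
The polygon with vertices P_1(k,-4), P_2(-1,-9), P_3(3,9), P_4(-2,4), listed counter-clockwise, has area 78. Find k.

The doubled signed area Σ (x_i y_{i+1} − x_{i+1} y_i) is linear in k.
With k=0 it equals 52; the coefficient of k is -13 (from the two edges through P_1).
So -13·k + 52 = 2·78 = 156 ⇒ k = -8.

-8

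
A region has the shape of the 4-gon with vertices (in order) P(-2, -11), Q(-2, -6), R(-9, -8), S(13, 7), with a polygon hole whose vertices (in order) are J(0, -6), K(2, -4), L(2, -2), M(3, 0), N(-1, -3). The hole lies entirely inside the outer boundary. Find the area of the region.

58.5

Outer boundary:
Apply the shoelace (surveyor's) formula: 2A = Σ (x_i·y_{i+1} − x_{i+1}·y_i), indices taken mod 4.
Σ = (-10) + (-38) + (41) + (-129) = -136
Area = |Σ|/2 = 68.
Hole:
Apply the shoelace formula: 2A = Σ (x_i·y_{i+1} − x_{i+1}·y_i), indices taken mod 5.
Σ = (12) + (4) + (6) + (-9) + (6) = 19
Area = |Σ|/2 = 9.5.
Net area = 68 − 9.5 = 58.5.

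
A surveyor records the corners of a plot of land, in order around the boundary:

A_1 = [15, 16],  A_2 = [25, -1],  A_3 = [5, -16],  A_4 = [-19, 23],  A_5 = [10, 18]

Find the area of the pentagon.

840.5

Apply the surveyor's formula: 2A = Σ (x_i·y_{i+1} − x_{i+1}·y_i), indices taken mod 5.
Cross-terms: -415, -395, -189, -572, -110  ⇒  Σ = -1681
Area = |Σ|/2 = 840.5.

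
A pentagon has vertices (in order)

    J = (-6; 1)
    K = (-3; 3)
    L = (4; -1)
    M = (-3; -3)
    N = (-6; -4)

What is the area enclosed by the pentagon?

37.5

Apply Gauss's area formula: 2A = Σ (x_i·y_{i+1} − x_{i+1}·y_i), indices taken mod 5.
Σ = (-15) + (-9) + (-15) + (-6) + (-30) = -75
Area = |Σ|/2 = 37.5.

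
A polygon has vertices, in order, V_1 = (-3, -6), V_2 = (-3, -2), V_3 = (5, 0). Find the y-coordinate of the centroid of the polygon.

Apply the surveyor's formula. First the cross-terms c_i = x_i·y_{i+1} − x_{i+1}·y_i:
  -12, 10, -30  ⇒  2A = -32, A = -16.
Then Σ (y_i + y_{i+1})·c_i = 256, so ȳ = 256 / (6·(-16)) = -8/3.

-8/3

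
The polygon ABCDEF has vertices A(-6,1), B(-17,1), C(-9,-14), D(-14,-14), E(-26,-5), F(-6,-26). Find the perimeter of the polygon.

104

|AB| = √((-11)² + (0)²) = √121 = 11
|BC| = √((8)² + (-15)²) = √289 = 17
|CD| = √((-5)² + (0)²) = √25 = 5
|DE| = √((-12)² + (9)²) = √225 = 15
|EF| = √((20)² + (-21)²) = √841 = 29
|FA| = √((0)² + (27)²) = √729 = 27
Perimeter = 11 + 17 + 5 + 15 + 29 + 27 = 104.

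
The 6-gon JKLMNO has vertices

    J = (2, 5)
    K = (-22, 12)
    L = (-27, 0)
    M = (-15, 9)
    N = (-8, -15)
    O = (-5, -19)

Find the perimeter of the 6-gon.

108

|JK| = √((-24)² + (7)²) = √625 = 25
|KL| = √((-5)² + (-12)²) = √169 = 13
|LM| = √((12)² + (9)²) = √225 = 15
|MN| = √((7)² + (-24)²) = √625 = 25
|NO| = √((3)² + (-4)²) = √25 = 5
|OJ| = √((7)² + (24)²) = √625 = 25
Perimeter = 25 + 13 + 15 + 25 + 5 + 25 = 108.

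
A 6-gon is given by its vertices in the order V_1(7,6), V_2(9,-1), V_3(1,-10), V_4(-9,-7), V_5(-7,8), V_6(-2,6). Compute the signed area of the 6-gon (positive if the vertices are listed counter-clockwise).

Apply the shoelace formula: 2A = Σ (x_i·y_{i+1} − x_{i+1}·y_i), indices taken mod 6.
V_1→V_2: (7)(-1) − (9)(6) = -61
V_2→V_3: (9)(-10) − (1)(-1) = -89
V_3→V_4: (1)(-7) − (-9)(-10) = -97
V_4→V_5: (-9)(8) − (-7)(-7) = -121
V_5→V_6: (-7)(6) − (-2)(8) = -26
V_6→V_1: (-2)(6) − (7)(6) = -54
Σ = -448
Signed area = Σ/2 = -224 (negative ⇒ clockwise traversal).

-224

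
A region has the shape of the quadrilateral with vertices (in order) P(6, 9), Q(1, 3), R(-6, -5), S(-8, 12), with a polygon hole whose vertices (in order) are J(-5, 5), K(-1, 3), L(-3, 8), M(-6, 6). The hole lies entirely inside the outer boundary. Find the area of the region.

Outer boundary:
Apply the surveyor's formula: 2A = Σ (x_i·y_{i+1} − x_{i+1}·y_i), indices taken mod 4.
P→Q: (6)(3) − (1)(9) = 9
Q→R: (1)(-5) − (-6)(3) = 13
R→S: (-6)(12) − (-8)(-5) = -112
S→P: (-8)(9) − (6)(12) = -144
Σ = -234
Area = |Σ|/2 = 117.
Hole:
Cross-terms: -10, 1, 30, 0  ⇒  Σ = 21
Area = |Σ|/2 = 10.5.
Net area = 117 − 10.5 = 106.5.

106.5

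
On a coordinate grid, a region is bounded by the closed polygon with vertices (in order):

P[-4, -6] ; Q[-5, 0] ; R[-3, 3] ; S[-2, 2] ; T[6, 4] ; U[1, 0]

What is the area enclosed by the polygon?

Apply the shoelace formula: 2A = Σ (x_i·y_{i+1} − x_{i+1}·y_i), indices taken mod 6.
Cross-terms: -30, -15, 0, -20, -4, -6  ⇒  Σ = -75
Area = |Σ|/2 = 37.5.

37.5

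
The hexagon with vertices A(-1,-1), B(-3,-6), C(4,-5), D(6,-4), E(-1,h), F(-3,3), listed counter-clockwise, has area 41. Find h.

3

The doubled signed area Σ (x_i y_{i+1} − x_{i+1} y_i) is linear in h.
With h=0 it equals 55; the coefficient of h is 9 (from the two edges through E).
So 9·h + 55 = 2·41 = 82 ⇒ h = 3.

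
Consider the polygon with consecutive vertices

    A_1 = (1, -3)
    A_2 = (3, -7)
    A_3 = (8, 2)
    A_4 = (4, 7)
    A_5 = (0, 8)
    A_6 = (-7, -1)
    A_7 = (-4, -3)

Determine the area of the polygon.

A_1→A_2: (1)(-7) − (3)(-3) = 2
A_2→A_3: (3)(2) − (8)(-7) = 62
A_3→A_4: (8)(7) − (4)(2) = 48
A_4→A_5: (4)(8) − (0)(7) = 32
A_5→A_6: (0)(-1) − (-7)(8) = 56
A_6→A_7: (-7)(-3) − (-4)(-1) = 17
A_7→A_1: (-4)(-3) − (1)(-3) = 15
Σ = 232
Area = |Σ|/2 = 116.

116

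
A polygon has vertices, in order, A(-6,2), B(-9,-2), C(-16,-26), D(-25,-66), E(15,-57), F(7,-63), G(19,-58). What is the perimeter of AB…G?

200

|AB| = √((-3)² + (-4)²) = √25 = 5
|BC| = √((-7)² + (-24)²) = √625 = 25
|CD| = √((-9)² + (-40)²) = √1681 = 41
|DE| = √((40)² + (9)²) = √1681 = 41
|EF| = √((-8)² + (-6)²) = √100 = 10
|FG| = √((12)² + (5)²) = √169 = 13
|GA| = √((-25)² + (60)²) = √4225 = 65
Perimeter = 5 + 25 + 41 + 41 + 10 + 13 + 65 = 200.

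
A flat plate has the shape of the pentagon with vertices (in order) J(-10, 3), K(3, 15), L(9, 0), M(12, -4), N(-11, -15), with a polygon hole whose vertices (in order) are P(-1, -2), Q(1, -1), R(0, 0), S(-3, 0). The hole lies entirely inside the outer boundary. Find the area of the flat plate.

364

Outer boundary:
Cross-terms: -159, -135, -36, -224, -183  ⇒  Σ = -737
Area = |Σ|/2 = 368.5.
Hole:
Apply Gauss's area formula: 2A = Σ (x_i·y_{i+1} − x_{i+1}·y_i), indices taken mod 4.
Σ = (3) + (0) + (0) + (6) = 9
Area = |Σ|/2 = 4.5.
Net area = 368.5 − 4.5 = 364.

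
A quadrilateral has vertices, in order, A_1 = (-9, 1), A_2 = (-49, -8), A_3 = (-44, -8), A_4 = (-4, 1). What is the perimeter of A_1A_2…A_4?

|A_1A_2| = √((-40)² + (-9)²) = √1681 = 41
|A_2A_3| = √((5)² + (0)²) = √25 = 5
|A_3A_4| = √((40)² + (9)²) = √1681 = 41
|A_4A_1| = √((-5)² + (0)²) = √25 = 5
Perimeter = 41 + 5 + 41 + 5 = 92.

92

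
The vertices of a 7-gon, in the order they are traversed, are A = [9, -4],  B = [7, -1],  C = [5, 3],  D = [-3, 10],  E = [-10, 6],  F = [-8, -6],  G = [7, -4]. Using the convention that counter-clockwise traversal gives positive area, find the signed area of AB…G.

188

Σ = (19) + (26) + (59) + (82) + (108) + (74) + (8) = 376
Signed area = Σ/2 = 188 (positive ⇒ counter-clockwise traversal).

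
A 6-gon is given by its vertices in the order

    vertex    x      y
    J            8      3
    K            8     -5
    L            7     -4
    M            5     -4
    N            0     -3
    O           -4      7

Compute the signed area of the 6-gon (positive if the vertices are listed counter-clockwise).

J→K: (8)(-5) − (8)(3) = -64
K→L: (8)(-4) − (7)(-5) = 3
L→M: (7)(-4) − (5)(-4) = -8
M→N: (5)(-3) − (0)(-4) = -15
N→O: (0)(7) − (-4)(-3) = -12
O→J: (-4)(3) − (8)(7) = -68
Σ = -164
Signed area = Σ/2 = -82 (negative ⇒ clockwise traversal).

-82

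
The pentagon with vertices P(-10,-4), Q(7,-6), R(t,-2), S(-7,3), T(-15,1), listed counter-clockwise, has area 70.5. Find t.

Write out the shoelace sum; only the two edges meeting at R involve t:
2·Area = [(7·(-2) − t·(-6)) + (t·3 − (-7)·(-2))] + 196
       = 9·t + 168 = 141
⇒ t = -3.

-3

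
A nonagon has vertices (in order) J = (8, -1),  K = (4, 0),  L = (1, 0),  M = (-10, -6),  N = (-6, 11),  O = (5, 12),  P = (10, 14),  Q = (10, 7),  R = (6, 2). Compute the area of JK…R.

Apply the shoelace (surveyor's) formula: 2A = Σ (x_i·y_{i+1} − x_{i+1}·y_i), indices taken mod 9.
Σ = (4) + (0) + (-6) + (-146) + (-127) + (-50) + (-70) + (-22) + (-22) = -439
Area = |Σ|/2 = 219.5.

219.5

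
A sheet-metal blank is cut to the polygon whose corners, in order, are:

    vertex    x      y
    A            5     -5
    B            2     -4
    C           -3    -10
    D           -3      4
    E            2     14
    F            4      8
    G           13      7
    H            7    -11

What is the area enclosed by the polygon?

211

A→B: (5)(-4) − (2)(-5) = -10
B→C: (2)(-10) − (-3)(-4) = -32
C→D: (-3)(4) − (-3)(-10) = -42
D→E: (-3)(14) − (2)(4) = -50
E→F: (2)(8) − (4)(14) = -40
F→G: (4)(7) − (13)(8) = -76
G→H: (13)(-11) − (7)(7) = -192
H→A: (7)(-5) − (5)(-11) = 20
Σ = -422
Area = |Σ|/2 = 211.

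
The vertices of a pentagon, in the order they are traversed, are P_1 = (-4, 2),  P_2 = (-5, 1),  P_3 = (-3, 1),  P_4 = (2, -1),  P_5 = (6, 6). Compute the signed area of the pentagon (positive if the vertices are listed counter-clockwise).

Apply the surveyor's formula: 2A = Σ (x_i·y_{i+1} − x_{i+1}·y_i), indices taken mod 5.
Σ = (6) + (-2) + (1) + (18) + (36) = 59
Signed area = Σ/2 = 29.5 (positive ⇒ counter-clockwise traversal).

29.5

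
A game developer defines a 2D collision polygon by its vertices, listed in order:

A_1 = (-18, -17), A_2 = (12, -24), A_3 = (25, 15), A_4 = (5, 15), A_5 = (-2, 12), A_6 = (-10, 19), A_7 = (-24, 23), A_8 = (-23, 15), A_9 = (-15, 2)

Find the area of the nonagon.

Apply the shoelace (surveyor's) formula: 2A = Σ (x_i·y_{i+1} − x_{i+1}·y_i), indices taken mod 9.
A_1→A_2: (-18)(-24) − (12)(-17) = 636
A_2→A_3: (12)(15) − (25)(-24) = 780
A_3→A_4: (25)(15) − (5)(15) = 300
A_4→A_5: (5)(12) − (-2)(15) = 90
A_5→A_6: (-2)(19) − (-10)(12) = 82
A_6→A_7: (-10)(23) − (-24)(19) = 226
A_7→A_8: (-24)(15) − (-23)(23) = 169
A_8→A_9: (-23)(2) − (-15)(15) = 179
A_9→A_1: (-15)(-17) − (-18)(2) = 291
Σ = 2753
Area = |Σ|/2 = 1376.5.

1376.5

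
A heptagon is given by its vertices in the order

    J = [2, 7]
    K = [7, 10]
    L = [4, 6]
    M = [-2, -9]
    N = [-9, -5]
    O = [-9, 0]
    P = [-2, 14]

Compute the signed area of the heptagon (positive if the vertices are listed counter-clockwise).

-167.5

Apply the surveyor's formula: 2A = Σ (x_i·y_{i+1} − x_{i+1}·y_i), indices taken mod 7.
Σ = (-29) + (2) + (-24) + (-71) + (-45) + (-126) + (-42) = -335
Signed area = Σ/2 = -167.5 (negative ⇒ clockwise traversal).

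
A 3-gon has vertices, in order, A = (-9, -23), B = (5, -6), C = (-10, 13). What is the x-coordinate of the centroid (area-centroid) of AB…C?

Apply the shoelace formula. First the cross-terms c_i = x_i·y_{i+1} − x_{i+1}·y_i:
  169, 5, 347  ⇒  2A = 521, A = 260.5.
Then Σ (x_i + x_{i+1})·c_i = -7294, so x̄ = -7294 / (6·260.5) = -14/3.

-14/3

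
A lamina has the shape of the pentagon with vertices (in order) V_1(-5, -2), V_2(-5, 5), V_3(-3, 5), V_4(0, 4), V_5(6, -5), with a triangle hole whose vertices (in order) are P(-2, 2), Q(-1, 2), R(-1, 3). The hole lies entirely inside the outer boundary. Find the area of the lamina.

58.5

Outer boundary:
Σ = (-35) + (-10) + (-12) + (-24) + (-37) = -118
Area = |Σ|/2 = 59.
Hole:
P→Q: (-2)(2) − (-1)(2) = -2
Q→R: (-1)(3) − (-1)(2) = -1
R→P: (-1)(2) − (-2)(3) = 4
Σ = 1
Area = |Σ|/2 = 0.5.
Net area = 59 − 0.5 = 58.5.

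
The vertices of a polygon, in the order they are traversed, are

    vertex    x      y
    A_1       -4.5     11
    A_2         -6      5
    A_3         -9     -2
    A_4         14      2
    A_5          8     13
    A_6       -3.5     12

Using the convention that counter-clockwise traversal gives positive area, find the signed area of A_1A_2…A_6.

216.75

A_1→A_2: (-4.5)(5) − (-6)(11) = 43.5
A_2→A_3: (-6)(-2) − (-9)(5) = 57
A_3→A_4: (-9)(2) − (14)(-2) = 10
A_4→A_5: (14)(13) − (8)(2) = 166
A_5→A_6: (8)(12) − (-3.5)(13) = 141.5
A_6→A_1: (-3.5)(11) − (-4.5)(12) = 15.5
Σ = 433.5
Signed area = Σ/2 = 216.75 (positive ⇒ counter-clockwise traversal).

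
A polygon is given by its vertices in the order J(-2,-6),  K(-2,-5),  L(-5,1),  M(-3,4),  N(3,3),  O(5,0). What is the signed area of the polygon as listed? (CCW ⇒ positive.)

-56

Apply the shoelace formula: 2A = Σ (x_i·y_{i+1} − x_{i+1}·y_i), indices taken mod 6.
Σ = (-2) + (-27) + (-17) + (-21) + (-15) + (-30) = -112
Signed area = Σ/2 = -56 (negative ⇒ clockwise traversal).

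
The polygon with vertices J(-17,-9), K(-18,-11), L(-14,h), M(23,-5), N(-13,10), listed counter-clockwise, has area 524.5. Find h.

-16

Write out the shoelace sum; only the two edges meeting at L involve h:
2·Area = [((-18)·h − (-14)·(-11)) + ((-14)·(-5) − 23·h)] + 477
       = -41·h + 393 = 1049
⇒ h = -16.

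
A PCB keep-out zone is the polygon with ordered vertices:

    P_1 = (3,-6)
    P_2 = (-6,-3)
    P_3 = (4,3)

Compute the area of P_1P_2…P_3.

P_1→P_2: (3)(-3) − (-6)(-6) = -45
P_2→P_3: (-6)(3) − (4)(-3) = -6
P_3→P_1: (4)(-6) − (3)(3) = -33
Σ = -84
Area = |Σ|/2 = 42.

42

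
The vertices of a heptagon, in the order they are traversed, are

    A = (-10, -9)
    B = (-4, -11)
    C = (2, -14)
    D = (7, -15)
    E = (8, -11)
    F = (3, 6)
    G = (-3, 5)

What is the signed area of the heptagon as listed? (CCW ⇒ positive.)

227

Σ = (74) + (78) + (68) + (43) + (81) + (33) + (77) = 454
Signed area = Σ/2 = 227 (positive ⇒ counter-clockwise traversal).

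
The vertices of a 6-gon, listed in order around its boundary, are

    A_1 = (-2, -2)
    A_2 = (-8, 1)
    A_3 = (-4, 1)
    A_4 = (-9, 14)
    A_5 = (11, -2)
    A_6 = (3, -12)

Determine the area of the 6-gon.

180.5

Σ = (-18) + (-4) + (-47) + (-136) + (-126) + (-30) = -361
Area = |Σ|/2 = 180.5.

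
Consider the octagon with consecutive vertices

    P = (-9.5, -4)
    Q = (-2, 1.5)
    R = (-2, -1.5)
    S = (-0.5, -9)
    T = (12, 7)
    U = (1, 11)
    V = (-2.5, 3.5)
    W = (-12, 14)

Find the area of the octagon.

224.75

Σ = (-22.25) + (6) + (17.25) + (104.5) + (125) + (31) + (7) + (181) = 449.5
Area = |Σ|/2 = 224.75.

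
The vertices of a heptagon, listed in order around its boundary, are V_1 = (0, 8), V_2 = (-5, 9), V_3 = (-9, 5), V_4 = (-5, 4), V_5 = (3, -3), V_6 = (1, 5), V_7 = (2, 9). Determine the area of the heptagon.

Σ = (40) + (56) + (-11) + (3) + (18) + (-1) + (16) = 121
Area = |Σ|/2 = 60.5.

60.5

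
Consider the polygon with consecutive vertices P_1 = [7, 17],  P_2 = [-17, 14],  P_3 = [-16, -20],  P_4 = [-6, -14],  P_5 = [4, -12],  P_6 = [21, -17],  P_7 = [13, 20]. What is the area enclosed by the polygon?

Apply the shoelace (surveyor's) formula: 2A = Σ (x_i·y_{i+1} − x_{i+1}·y_i), indices taken mod 7.
P_1→P_2: (7)(14) − (-17)(17) = 387
P_2→P_3: (-17)(-20) − (-16)(14) = 564
P_3→P_4: (-16)(-14) − (-6)(-20) = 104
P_4→P_5: (-6)(-12) − (4)(-14) = 128
P_5→P_6: (4)(-17) − (21)(-12) = 184
P_6→P_7: (21)(20) − (13)(-17) = 641
P_7→P_1: (13)(17) − (7)(20) = 81
Σ = 2089
Area = |Σ|/2 = 1044.5.

1044.5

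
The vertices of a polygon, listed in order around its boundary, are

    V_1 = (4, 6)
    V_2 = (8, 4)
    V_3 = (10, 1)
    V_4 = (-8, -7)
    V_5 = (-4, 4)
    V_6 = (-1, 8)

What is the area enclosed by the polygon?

Apply the shoelace (surveyor's) formula: 2A = Σ (x_i·y_{i+1} − x_{i+1}·y_i), indices taken mod 6.
Σ = (-32) + (-32) + (-62) + (-60) + (-28) + (-38) = -252
Area = |Σ|/2 = 126.

126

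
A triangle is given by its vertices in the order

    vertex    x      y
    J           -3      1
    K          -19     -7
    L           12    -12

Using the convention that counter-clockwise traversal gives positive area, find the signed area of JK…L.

Apply the shoelace (surveyor's) formula: 2A = Σ (x_i·y_{i+1} − x_{i+1}·y_i), indices taken mod 3.
Σ = (40) + (312) + (-24) = 328
Signed area = Σ/2 = 164 (positive ⇒ counter-clockwise traversal).

164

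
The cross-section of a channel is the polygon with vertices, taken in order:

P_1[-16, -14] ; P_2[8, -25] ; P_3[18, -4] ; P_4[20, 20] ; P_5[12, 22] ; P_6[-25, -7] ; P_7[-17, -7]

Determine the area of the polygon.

1109

P_1→P_2: (-16)(-25) − (8)(-14) = 512
P_2→P_3: (8)(-4) − (18)(-25) = 418
P_3→P_4: (18)(20) − (20)(-4) = 440
P_4→P_5: (20)(22) − (12)(20) = 200
P_5→P_6: (12)(-7) − (-25)(22) = 466
P_6→P_7: (-25)(-7) − (-17)(-7) = 56
P_7→P_1: (-17)(-14) − (-16)(-7) = 126
Σ = 2218
Area = |Σ|/2 = 1109.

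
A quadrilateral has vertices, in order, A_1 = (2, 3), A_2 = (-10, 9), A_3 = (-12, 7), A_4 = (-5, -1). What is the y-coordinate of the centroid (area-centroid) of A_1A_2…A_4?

Apply Gauss's area formula. First the cross-terms c_i = x_i·y_{i+1} − x_{i+1}·y_i:
  48, 38, 47, -13  ⇒  2A = 120, A = 60.
Then Σ (y_i + y_{i+1})·c_i = 1440, so ȳ = 1440 / (6·60) = 4.

4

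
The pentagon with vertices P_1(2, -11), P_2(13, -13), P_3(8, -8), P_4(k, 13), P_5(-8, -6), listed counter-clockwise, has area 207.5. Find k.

-5

The doubled signed area Σ (x_i y_{i+1} − x_{i+1} y_i) is linear in k.
With k=0 it equals 425; the coefficient of k is 2 (from the two edges through P_4).
So 2·k + 425 = 2·207.5 = 415 ⇒ k = -5.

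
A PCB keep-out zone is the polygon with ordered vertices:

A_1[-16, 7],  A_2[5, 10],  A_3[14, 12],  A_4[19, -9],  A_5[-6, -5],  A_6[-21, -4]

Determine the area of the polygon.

535

Apply Gauss's area formula: 2A = Σ (x_i·y_{i+1} − x_{i+1}·y_i), indices taken mod 6.
A_1→A_2: (-16)(10) − (5)(7) = -195
A_2→A_3: (5)(12) − (14)(10) = -80
A_3→A_4: (14)(-9) − (19)(12) = -354
A_4→A_5: (19)(-5) − (-6)(-9) = -149
A_5→A_6: (-6)(-4) − (-21)(-5) = -81
A_6→A_1: (-21)(7) − (-16)(-4) = -211
Σ = -1070
Area = |Σ|/2 = 535.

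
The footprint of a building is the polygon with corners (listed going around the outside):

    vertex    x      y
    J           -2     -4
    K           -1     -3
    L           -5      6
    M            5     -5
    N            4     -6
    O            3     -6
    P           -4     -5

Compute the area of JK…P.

36.5

Σ = (2) + (-21) + (-5) + (-10) + (-6) + (-39) + (6) = -73
Area = |Σ|/2 = 36.5.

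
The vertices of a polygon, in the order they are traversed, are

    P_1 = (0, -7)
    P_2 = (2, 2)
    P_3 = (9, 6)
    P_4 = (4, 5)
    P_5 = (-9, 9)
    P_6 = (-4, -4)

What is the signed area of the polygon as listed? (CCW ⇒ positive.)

105

Apply the shoelace (surveyor's) formula: 2A = Σ (x_i·y_{i+1} − x_{i+1}·y_i), indices taken mod 6.
Cross-terms: 14, -6, 21, 81, 72, 28  ⇒  Σ = 210
Signed area = Σ/2 = 105 (positive ⇒ counter-clockwise traversal).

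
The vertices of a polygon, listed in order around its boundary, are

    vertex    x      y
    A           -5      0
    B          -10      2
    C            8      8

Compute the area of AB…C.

33

A→B: (-5)(2) − (-10)(0) = -10
B→C: (-10)(8) − (8)(2) = -96
C→A: (8)(0) − (-5)(8) = 40
Σ = -66
Area = |Σ|/2 = 33.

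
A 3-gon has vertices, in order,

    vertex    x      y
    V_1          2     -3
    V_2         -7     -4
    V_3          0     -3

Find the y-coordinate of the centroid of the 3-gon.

-10/3

Apply the surveyor's formula. First the cross-terms c_i = x_i·y_{i+1} − x_{i+1}·y_i:
  -29, 21, 6  ⇒  2A = -2, A = -1.
Then Σ (y_i + y_{i+1})·c_i = 20, so ȳ = 20 / (6·(-1)) = -10/3.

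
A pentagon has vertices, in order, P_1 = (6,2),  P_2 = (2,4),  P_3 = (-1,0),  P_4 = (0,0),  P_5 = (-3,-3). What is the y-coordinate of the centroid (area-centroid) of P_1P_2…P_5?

Apply the surveyor's formula. First the cross-terms c_i = x_i·y_{i+1} − x_{i+1}·y_i:
  20, 4, 0, 0, 12  ⇒  2A = 36, A = 18.
Then Σ (y_i + y_{i+1})·c_i = 124, so ȳ = 124 / (6·18) = 31/27.

31/27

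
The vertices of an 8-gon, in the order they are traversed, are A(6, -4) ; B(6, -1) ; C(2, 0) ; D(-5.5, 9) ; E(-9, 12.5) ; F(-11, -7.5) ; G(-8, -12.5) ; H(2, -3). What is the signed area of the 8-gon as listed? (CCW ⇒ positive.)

Apply the shoelace formula: 2A = Σ (x_i·y_{i+1} − x_{i+1}·y_i), indices taken mod 8.
A→B: (6)(-1) − (6)(-4) = 18
B→C: (6)(0) − (2)(-1) = 2
C→D: (2)(9) − (-5.5)(0) = 18
D→E: (-5.5)(12.5) − (-9)(9) = 12.25
E→F: (-9)(-7.5) − (-11)(12.5) = 205
F→G: (-11)(-12.5) − (-8)(-7.5) = 77.5
G→H: (-8)(-3) − (2)(-12.5) = 49
H→A: (2)(-4) − (6)(-3) = 10
Σ = 391.75
Signed area = Σ/2 = 195.875 (positive ⇒ counter-clockwise traversal).

195.875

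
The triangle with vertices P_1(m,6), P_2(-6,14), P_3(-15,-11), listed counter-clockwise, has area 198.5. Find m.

The doubled signed area Σ (x_i y_{i+1} − x_{i+1} y_i) is linear in m.
With m=0 it equals 222; the coefficient of m is 25 (from the two edges through P_1).
So 25·m + 222 = 2·198.5 = 397 ⇒ m = 7.

7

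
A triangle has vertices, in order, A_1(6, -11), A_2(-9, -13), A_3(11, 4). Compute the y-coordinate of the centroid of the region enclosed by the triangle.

Apply Gauss's area formula. First the cross-terms c_i = x_i·y_{i+1} − x_{i+1}·y_i:
  -177, 107, -145  ⇒  2A = -215, A = -107.5.
Then Σ (y_i + y_{i+1})·c_i = 4300, so ȳ = 4300 / (6·(-107.5)) = -20/3.

-20/3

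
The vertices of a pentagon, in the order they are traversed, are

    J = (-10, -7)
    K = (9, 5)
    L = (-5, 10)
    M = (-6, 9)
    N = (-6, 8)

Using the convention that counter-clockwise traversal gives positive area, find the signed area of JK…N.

J→K: (-10)(5) − (9)(-7) = 13
K→L: (9)(10) − (-5)(5) = 115
L→M: (-5)(9) − (-6)(10) = 15
M→N: (-6)(8) − (-6)(9) = 6
N→J: (-6)(-7) − (-10)(8) = 122
Σ = 271
Signed area = Σ/2 = 135.5 (positive ⇒ counter-clockwise traversal).

135.5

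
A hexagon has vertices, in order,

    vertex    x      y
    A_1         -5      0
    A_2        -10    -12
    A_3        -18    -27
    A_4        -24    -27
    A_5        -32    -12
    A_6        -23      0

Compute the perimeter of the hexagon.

86

|A_1A_2| = √((-5)² + (-12)²) = √169 = 13
|A_2A_3| = √((-8)² + (-15)²) = √289 = 17
|A_3A_4| = √((-6)² + (0)²) = √36 = 6
|A_4A_5| = √((-8)² + (15)²) = √289 = 17
|A_5A_6| = √((9)² + (12)²) = √225 = 15
|A_6A_1| = √((18)² + (0)²) = √324 = 18
Perimeter = 13 + 17 + 6 + 17 + 15 + 18 = 86.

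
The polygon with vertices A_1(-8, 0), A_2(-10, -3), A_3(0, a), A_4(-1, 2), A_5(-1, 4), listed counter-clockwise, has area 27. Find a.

The doubled signed area Σ (x_i y_{i+1} − x_{i+1} y_i) is linear in a.
With a=0 it equals 54; the coefficient of a is -9 (from the two edges through A_3).
So -9·a + 54 = 2·27 = 54 ⇒ a = 0.

0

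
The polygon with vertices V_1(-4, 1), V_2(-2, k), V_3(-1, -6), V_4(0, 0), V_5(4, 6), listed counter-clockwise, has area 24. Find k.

The doubled signed area Σ (x_i y_{i+1} − x_{i+1} y_i) is linear in k.
With k=0 it equals 42; the coefficient of k is -3 (from the two edges through V_2).
So -3·k + 42 = 2·24 = 48 ⇒ k = -2.

-2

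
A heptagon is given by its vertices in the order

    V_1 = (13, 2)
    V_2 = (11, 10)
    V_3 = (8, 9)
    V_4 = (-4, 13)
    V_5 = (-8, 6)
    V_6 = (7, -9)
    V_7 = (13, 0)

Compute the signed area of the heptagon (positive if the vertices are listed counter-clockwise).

Apply the shoelace formula: 2A = Σ (x_i·y_{i+1} − x_{i+1}·y_i), indices taken mod 7.
Cross-terms: 108, 19, 140, 80, 30, 117, 26  ⇒  Σ = 520
Signed area = Σ/2 = 260 (positive ⇒ counter-clockwise traversal).

260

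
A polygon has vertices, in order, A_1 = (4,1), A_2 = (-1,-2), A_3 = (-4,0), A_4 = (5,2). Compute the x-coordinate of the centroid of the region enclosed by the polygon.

8/39

Apply the surveyor's formula. First the cross-terms c_i = x_i·y_{i+1} − x_{i+1}·y_i:
  -7, -8, -8, -3  ⇒  2A = -26, A = -13.
Then Σ (x_i + x_{i+1})·c_i = -16, so x̄ = -16 / (6·(-13)) = 8/39.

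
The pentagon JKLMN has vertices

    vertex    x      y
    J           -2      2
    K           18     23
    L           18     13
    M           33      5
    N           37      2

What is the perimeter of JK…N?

|JK| = √((20)² + (21)²) = √841 = 29
|KL| = √((0)² + (-10)²) = √100 = 10
|LM| = √((15)² + (-8)²) = √289 = 17
|MN| = √((4)² + (-3)²) = √25 = 5
|NJ| = √((-39)² + (0)²) = √1521 = 39
Perimeter = 29 + 10 + 17 + 5 + 39 = 100.

100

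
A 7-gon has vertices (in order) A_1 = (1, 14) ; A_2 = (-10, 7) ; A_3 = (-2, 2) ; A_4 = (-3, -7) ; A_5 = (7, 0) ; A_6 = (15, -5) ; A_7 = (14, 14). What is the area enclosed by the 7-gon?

Σ = (147) + (-6) + (20) + (49) + (-35) + (280) + (182) = 637
Area = |Σ|/2 = 318.5.

318.5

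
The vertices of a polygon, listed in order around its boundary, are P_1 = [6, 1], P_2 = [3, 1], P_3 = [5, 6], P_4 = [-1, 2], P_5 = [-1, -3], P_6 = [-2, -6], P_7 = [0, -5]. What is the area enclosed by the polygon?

38.5

P_1→P_2: (6)(1) − (3)(1) = 3
P_2→P_3: (3)(6) − (5)(1) = 13
P_3→P_4: (5)(2) − (-1)(6) = 16
P_4→P_5: (-1)(-3) − (-1)(2) = 5
P_5→P_6: (-1)(-6) − (-2)(-3) = 0
P_6→P_7: (-2)(-5) − (0)(-6) = 10
P_7→P_1: (0)(1) − (6)(-5) = 30
Σ = 77
Area = |Σ|/2 = 38.5.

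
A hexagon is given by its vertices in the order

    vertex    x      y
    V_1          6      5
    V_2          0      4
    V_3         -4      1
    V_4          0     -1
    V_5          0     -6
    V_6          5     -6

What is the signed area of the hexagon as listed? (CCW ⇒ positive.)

Apply Gauss's area formula: 2A = Σ (x_i·y_{i+1} − x_{i+1}·y_i), indices taken mod 6.
Σ = (24) + (16) + (4) + (0) + (30) + (61) = 135
Signed area = Σ/2 = 67.5 (positive ⇒ counter-clockwise traversal).

67.5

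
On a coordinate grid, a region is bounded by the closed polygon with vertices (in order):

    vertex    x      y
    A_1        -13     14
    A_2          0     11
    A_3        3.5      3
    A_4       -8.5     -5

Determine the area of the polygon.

Apply the shoelace formula: 2A = Σ (x_i·y_{i+1} − x_{i+1}·y_i), indices taken mod 4.
Σ = (-143) + (-38.5) + (8) + (-184) = -357.5
Area = |Σ|/2 = 178.75.

178.75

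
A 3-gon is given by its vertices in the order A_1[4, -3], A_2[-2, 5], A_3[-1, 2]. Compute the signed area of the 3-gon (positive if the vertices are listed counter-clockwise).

5

Cross-terms: 14, 1, -5  ⇒  Σ = 10
Signed area = Σ/2 = 5 (positive ⇒ counter-clockwise traversal).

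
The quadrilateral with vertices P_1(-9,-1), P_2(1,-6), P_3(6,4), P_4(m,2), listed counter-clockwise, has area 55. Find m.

The doubled signed area Σ (x_i y_{i+1} − x_{i+1} y_i) is linear in m.
With m=0 it equals 125; the coefficient of m is -5 (from the two edges through P_4).
So -5·m + 125 = 2·55 = 110 ⇒ m = 3.

3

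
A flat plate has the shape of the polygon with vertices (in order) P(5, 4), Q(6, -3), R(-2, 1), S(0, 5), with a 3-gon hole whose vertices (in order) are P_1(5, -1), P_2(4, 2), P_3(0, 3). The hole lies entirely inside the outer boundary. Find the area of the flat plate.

Outer boundary:
Apply the shoelace formula: 2A = Σ (x_i·y_{i+1} − x_{i+1}·y_i), indices taken mod 4.
Cross-terms: -39, 0, -10, -25  ⇒  Σ = -74
Area = |Σ|/2 = 37.
Hole:
Apply the shoelace (surveyor's) formula: 2A = Σ (x_i·y_{i+1} − x_{i+1}·y_i), indices taken mod 3.
Cross-terms: 14, 12, -15  ⇒  Σ = 11
Area = |Σ|/2 = 5.5.
Net area = 37 − 5.5 = 31.5.

31.5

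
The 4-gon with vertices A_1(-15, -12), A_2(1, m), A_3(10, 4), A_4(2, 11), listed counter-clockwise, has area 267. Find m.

The doubled signed area Σ (x_i y_{i+1} − x_{i+1} y_i) is linear in m.
With m=0 it equals 259; the coefficient of m is -25 (from the two edges through A_2).
So -25·m + 259 = 2·267 = 534 ⇒ m = -11.

-11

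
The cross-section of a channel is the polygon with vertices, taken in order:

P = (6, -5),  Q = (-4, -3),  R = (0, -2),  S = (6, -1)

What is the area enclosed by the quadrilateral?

P→Q: (6)(-3) − (-4)(-5) = -38
Q→R: (-4)(-2) − (0)(-3) = 8
R→S: (0)(-1) − (6)(-2) = 12
S→P: (6)(-5) − (6)(-1) = -24
Σ = -42
Area = |Σ|/2 = 21.

21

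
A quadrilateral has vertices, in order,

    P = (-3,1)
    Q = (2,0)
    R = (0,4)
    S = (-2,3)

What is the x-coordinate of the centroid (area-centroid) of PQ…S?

-11/21

Apply the surveyor's formula. First the cross-terms c_i = x_i·y_{i+1} − x_{i+1}·y_i:
  -2, 8, 8, 7  ⇒  2A = 21, A = 10.5.
Then Σ (x_i + x_{i+1})·c_i = -33, so x̄ = -33 / (6·10.5) = -11/21.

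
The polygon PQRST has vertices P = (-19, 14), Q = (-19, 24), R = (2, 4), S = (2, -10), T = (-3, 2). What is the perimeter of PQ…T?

|PQ| = √((0)² + (10)²) = √100 = 10
|QR| = √((21)² + (-20)²) = √841 = 29
|RS| = √((0)² + (-14)²) = √196 = 14
|ST| = √((-5)² + (12)²) = √169 = 13
|TP| = √((-16)² + (12)²) = √400 = 20
Perimeter = 10 + 29 + 14 + 13 + 20 = 86.

86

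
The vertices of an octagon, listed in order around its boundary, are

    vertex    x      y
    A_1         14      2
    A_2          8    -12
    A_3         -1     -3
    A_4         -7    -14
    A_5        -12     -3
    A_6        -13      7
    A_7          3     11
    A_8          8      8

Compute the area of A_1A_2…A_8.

Σ = (-184) + (-36) + (-7) + (-147) + (-123) + (-164) + (-64) + (-96) = -821
Area = |Σ|/2 = 410.5.

410.5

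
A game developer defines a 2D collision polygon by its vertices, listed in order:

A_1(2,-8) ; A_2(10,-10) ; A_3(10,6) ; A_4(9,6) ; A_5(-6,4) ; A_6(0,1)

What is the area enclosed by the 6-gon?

Apply the shoelace (surveyor's) formula: 2A = Σ (x_i·y_{i+1} − x_{i+1}·y_i), indices taken mod 6.
Cross-terms: 60, 160, 6, 72, -6, -2  ⇒  Σ = 290
Area = |Σ|/2 = 145.

145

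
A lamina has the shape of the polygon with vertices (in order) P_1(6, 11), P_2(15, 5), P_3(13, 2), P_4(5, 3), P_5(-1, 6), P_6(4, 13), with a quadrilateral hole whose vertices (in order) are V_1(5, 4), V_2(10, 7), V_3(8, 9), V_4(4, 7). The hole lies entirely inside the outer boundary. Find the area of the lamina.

74.5

Outer boundary:
Apply Gauss's area formula: 2A = Σ (x_i·y_{i+1} − x_{i+1}·y_i), indices taken mod 6.
Σ = (-135) + (-35) + (29) + (33) + (-37) + (-34) = -179
Area = |Σ|/2 = 89.5.
Hole:
V_1→V_2: (5)(7) − (10)(4) = -5
V_2→V_3: (10)(9) − (8)(7) = 34
V_3→V_4: (8)(7) − (4)(9) = 20
V_4→V_1: (4)(4) − (5)(7) = -19
Σ = 30
Area = |Σ|/2 = 15.
Net area = 89.5 − 15 = 74.5.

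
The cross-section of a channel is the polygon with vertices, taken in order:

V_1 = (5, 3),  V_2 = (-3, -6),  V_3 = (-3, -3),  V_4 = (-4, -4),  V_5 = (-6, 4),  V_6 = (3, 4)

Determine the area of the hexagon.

58.5

Σ = (-21) + (-9) + (0) + (-40) + (-36) + (-11) = -117
Area = |Σ|/2 = 58.5.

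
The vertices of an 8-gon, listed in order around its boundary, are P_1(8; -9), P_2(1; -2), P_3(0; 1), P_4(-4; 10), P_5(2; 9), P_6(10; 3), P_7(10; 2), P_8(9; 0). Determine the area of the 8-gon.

125.5

Apply the shoelace (surveyor's) formula: 2A = Σ (x_i·y_{i+1} − x_{i+1}·y_i), indices taken mod 8.
Σ = (-7) + (1) + (4) + (-56) + (-84) + (-10) + (-18) + (-81) = -251
Area = |Σ|/2 = 125.5.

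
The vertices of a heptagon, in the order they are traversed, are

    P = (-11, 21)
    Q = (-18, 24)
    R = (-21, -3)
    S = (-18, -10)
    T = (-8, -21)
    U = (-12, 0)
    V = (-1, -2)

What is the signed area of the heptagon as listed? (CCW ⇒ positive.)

427.5

Σ = (114) + (558) + (156) + (298) + (-252) + (24) + (-43) = 855
Signed area = Σ/2 = 427.5 (positive ⇒ counter-clockwise traversal).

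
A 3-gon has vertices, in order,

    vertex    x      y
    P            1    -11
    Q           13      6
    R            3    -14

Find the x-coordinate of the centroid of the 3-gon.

17/3

Apply the shoelace (surveyor's) formula. First the cross-terms c_i = x_i·y_{i+1} − x_{i+1}·y_i:
  149, -200, -19  ⇒  2A = -70, A = -35.
Then Σ (x_i + x_{i+1})·c_i = -1190, so x̄ = -1190 / (6·(-35)) = 17/3.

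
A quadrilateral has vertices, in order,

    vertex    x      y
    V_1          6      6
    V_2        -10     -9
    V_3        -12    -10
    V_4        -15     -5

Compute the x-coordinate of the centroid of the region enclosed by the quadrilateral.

Apply Gauss's area formula. First the cross-terms c_i = x_i·y_{i+1} − x_{i+1}·y_i:
  6, -8, -90, -60  ⇒  2A = -152, A = -76.
Then Σ (x_i + x_{i+1})·c_i = 3122, so x̄ = 3122 / (6·(-76)) = -1561/228.

-1561/228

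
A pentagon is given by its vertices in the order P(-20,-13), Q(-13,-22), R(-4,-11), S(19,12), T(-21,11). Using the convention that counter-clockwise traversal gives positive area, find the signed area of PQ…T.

Apply the surveyor's formula: 2A = Σ (x_i·y_{i+1} − x_{i+1}·y_i), indices taken mod 5.
Σ = (271) + (55) + (161) + (461) + (493) = 1441
Signed area = Σ/2 = 720.5 (positive ⇒ counter-clockwise traversal).

720.5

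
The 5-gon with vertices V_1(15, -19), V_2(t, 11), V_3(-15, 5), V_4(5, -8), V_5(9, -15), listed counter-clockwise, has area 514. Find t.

Write out the shoelace sum; only the two edges meeting at V_2 involve t:
2·Area = [(15·11 − t·(-19)) + (t·5 − (-15)·11)] + 146
       = 24·t + 476 = 1028
⇒ t = 23.

23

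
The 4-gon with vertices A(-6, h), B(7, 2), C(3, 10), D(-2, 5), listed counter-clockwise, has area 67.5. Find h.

-2

The doubled signed area Σ (x_i y_{i+1} − x_{i+1} y_i) is linear in h.
With h=0 it equals 117; the coefficient of h is -9 (from the two edges through A).
So -9·h + 117 = 2·67.5 = 135 ⇒ h = -2.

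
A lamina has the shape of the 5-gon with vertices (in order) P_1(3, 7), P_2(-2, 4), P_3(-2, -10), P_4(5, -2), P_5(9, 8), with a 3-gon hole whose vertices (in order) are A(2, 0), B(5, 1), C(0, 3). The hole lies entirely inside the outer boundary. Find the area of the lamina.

Outer boundary:
Apply the shoelace formula: 2A = Σ (x_i·y_{i+1} − x_{i+1}·y_i), indices taken mod 5.
Cross-terms: 26, 28, 54, 58, 39  ⇒  Σ = 205
Area = |Σ|/2 = 102.5.
Hole:
Apply Gauss's area formula: 2A = Σ (x_i·y_{i+1} − x_{i+1}·y_i), indices taken mod 3.
Σ = (2) + (15) + (-6) = 11
Area = |Σ|/2 = 5.5.
Net area = 102.5 − 5.5 = 97.

97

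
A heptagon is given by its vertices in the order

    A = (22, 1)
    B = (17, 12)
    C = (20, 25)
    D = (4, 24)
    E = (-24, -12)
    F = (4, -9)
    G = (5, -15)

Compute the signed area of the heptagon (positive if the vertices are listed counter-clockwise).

962

Apply the shoelace formula: 2A = Σ (x_i·y_{i+1} − x_{i+1}·y_i), indices taken mod 7.
Σ = (247) + (185) + (380) + (528) + (264) + (-15) + (335) = 1924
Signed area = Σ/2 = 962 (positive ⇒ counter-clockwise traversal).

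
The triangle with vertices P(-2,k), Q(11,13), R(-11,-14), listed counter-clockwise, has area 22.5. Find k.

-5

The doubled signed area Σ (x_i y_{i+1} − x_{i+1} y_i) is linear in k.
With k=0 it equals -65; the coefficient of k is -22 (from the two edges through P).
So -22·k + -65 = 2·22.5 = 45 ⇒ k = -5.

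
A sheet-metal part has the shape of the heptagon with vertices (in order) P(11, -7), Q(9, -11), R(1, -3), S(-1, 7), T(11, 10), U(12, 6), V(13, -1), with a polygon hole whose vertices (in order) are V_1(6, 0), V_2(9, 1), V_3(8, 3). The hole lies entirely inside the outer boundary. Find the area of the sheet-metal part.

187

Outer boundary:
Apply the shoelace formula: 2A = Σ (x_i·y_{i+1} − x_{i+1}·y_i), indices taken mod 7.
P→Q: (11)(-11) − (9)(-7) = -58
Q→R: (9)(-3) − (1)(-11) = -16
R→S: (1)(7) − (-1)(-3) = 4
S→T: (-1)(10) − (11)(7) = -87
T→U: (11)(6) − (12)(10) = -54
U→V: (12)(-1) − (13)(6) = -90
V→P: (13)(-7) − (11)(-1) = -80
Σ = -381
Area = |Σ|/2 = 190.5.
Hole:
V_1→V_2: (6)(1) − (9)(0) = 6
V_2→V_3: (9)(3) − (8)(1) = 19
V_3→V_1: (8)(0) − (6)(3) = -18
Σ = 7
Area = |Σ|/2 = 3.5.
Net area = 190.5 − 3.5 = 187.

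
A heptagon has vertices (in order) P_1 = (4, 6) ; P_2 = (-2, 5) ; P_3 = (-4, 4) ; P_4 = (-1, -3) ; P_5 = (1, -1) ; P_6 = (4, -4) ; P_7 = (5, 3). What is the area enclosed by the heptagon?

Σ = (32) + (12) + (16) + (4) + (0) + (32) + (18) = 114
Area = |Σ|/2 = 57.

57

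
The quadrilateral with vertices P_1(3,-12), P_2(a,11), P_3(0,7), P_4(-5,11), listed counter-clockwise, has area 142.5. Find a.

10

Write out the shoelace sum; only the two edges meeting at P_2 involve a:
2·Area = [(3·11 − a·(-12)) + (a·7 − 0·11)] + 62
       = 19·a + 95 = 285
⇒ a = 10.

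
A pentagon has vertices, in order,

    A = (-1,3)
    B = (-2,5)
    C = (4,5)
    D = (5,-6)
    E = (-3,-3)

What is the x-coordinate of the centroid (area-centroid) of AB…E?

58/41

Apply Gauss's area formula. First the cross-terms c_i = x_i·y_{i+1} − x_{i+1}·y_i:
  1, -30, -49, -33, -12  ⇒  2A = -123, A = -61.5.
Then Σ (x_i + x_{i+1})·c_i = -522, so x̄ = -522 / (6·(-61.5)) = 58/41.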